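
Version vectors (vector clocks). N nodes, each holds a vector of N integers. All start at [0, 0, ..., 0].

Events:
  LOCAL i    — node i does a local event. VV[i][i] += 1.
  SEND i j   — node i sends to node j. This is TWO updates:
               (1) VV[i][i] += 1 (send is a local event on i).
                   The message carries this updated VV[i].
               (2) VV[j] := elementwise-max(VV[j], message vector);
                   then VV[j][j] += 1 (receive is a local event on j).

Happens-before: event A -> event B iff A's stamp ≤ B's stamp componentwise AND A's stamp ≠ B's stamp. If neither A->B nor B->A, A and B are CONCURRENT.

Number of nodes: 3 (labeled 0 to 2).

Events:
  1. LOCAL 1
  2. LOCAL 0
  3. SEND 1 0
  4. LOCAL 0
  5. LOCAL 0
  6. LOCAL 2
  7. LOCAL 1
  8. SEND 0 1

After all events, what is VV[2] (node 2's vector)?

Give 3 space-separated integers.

Answer: 0 0 1

Derivation:
Initial: VV[0]=[0, 0, 0]
Initial: VV[1]=[0, 0, 0]
Initial: VV[2]=[0, 0, 0]
Event 1: LOCAL 1: VV[1][1]++ -> VV[1]=[0, 1, 0]
Event 2: LOCAL 0: VV[0][0]++ -> VV[0]=[1, 0, 0]
Event 3: SEND 1->0: VV[1][1]++ -> VV[1]=[0, 2, 0], msg_vec=[0, 2, 0]; VV[0]=max(VV[0],msg_vec) then VV[0][0]++ -> VV[0]=[2, 2, 0]
Event 4: LOCAL 0: VV[0][0]++ -> VV[0]=[3, 2, 0]
Event 5: LOCAL 0: VV[0][0]++ -> VV[0]=[4, 2, 0]
Event 6: LOCAL 2: VV[2][2]++ -> VV[2]=[0, 0, 1]
Event 7: LOCAL 1: VV[1][1]++ -> VV[1]=[0, 3, 0]
Event 8: SEND 0->1: VV[0][0]++ -> VV[0]=[5, 2, 0], msg_vec=[5, 2, 0]; VV[1]=max(VV[1],msg_vec) then VV[1][1]++ -> VV[1]=[5, 4, 0]
Final vectors: VV[0]=[5, 2, 0]; VV[1]=[5, 4, 0]; VV[2]=[0, 0, 1]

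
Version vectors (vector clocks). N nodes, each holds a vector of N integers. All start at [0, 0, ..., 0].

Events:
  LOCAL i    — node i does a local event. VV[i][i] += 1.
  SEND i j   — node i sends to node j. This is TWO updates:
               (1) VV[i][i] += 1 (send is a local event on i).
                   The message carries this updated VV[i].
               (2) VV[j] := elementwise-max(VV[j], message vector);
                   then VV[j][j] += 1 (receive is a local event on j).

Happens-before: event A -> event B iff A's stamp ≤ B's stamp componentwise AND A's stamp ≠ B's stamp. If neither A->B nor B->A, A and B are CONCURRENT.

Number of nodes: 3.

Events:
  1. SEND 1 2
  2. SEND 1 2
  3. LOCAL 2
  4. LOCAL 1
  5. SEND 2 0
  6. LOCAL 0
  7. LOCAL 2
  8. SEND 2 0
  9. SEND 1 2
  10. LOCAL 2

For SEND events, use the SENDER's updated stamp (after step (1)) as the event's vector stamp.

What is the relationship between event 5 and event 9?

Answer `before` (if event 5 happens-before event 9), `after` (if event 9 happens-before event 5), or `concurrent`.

Answer: concurrent

Derivation:
Initial: VV[0]=[0, 0, 0]
Initial: VV[1]=[0, 0, 0]
Initial: VV[2]=[0, 0, 0]
Event 1: SEND 1->2: VV[1][1]++ -> VV[1]=[0, 1, 0], msg_vec=[0, 1, 0]; VV[2]=max(VV[2],msg_vec) then VV[2][2]++ -> VV[2]=[0, 1, 1]
Event 2: SEND 1->2: VV[1][1]++ -> VV[1]=[0, 2, 0], msg_vec=[0, 2, 0]; VV[2]=max(VV[2],msg_vec) then VV[2][2]++ -> VV[2]=[0, 2, 2]
Event 3: LOCAL 2: VV[2][2]++ -> VV[2]=[0, 2, 3]
Event 4: LOCAL 1: VV[1][1]++ -> VV[1]=[0, 3, 0]
Event 5: SEND 2->0: VV[2][2]++ -> VV[2]=[0, 2, 4], msg_vec=[0, 2, 4]; VV[0]=max(VV[0],msg_vec) then VV[0][0]++ -> VV[0]=[1, 2, 4]
Event 6: LOCAL 0: VV[0][0]++ -> VV[0]=[2, 2, 4]
Event 7: LOCAL 2: VV[2][2]++ -> VV[2]=[0, 2, 5]
Event 8: SEND 2->0: VV[2][2]++ -> VV[2]=[0, 2, 6], msg_vec=[0, 2, 6]; VV[0]=max(VV[0],msg_vec) then VV[0][0]++ -> VV[0]=[3, 2, 6]
Event 9: SEND 1->2: VV[1][1]++ -> VV[1]=[0, 4, 0], msg_vec=[0, 4, 0]; VV[2]=max(VV[2],msg_vec) then VV[2][2]++ -> VV[2]=[0, 4, 7]
Event 10: LOCAL 2: VV[2][2]++ -> VV[2]=[0, 4, 8]
Event 5 stamp: [0, 2, 4]
Event 9 stamp: [0, 4, 0]
[0, 2, 4] <= [0, 4, 0]? False
[0, 4, 0] <= [0, 2, 4]? False
Relation: concurrent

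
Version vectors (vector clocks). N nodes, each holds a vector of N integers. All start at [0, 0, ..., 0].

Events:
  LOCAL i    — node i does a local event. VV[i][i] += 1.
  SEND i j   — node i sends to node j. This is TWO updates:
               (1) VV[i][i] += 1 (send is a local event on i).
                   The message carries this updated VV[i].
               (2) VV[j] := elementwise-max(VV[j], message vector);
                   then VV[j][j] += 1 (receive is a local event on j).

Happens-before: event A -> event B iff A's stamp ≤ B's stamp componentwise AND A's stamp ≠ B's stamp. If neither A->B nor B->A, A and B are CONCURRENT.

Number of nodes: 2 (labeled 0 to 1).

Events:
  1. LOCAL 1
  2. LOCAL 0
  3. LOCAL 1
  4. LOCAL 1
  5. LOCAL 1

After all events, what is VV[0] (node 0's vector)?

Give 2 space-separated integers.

Answer: 1 0

Derivation:
Initial: VV[0]=[0, 0]
Initial: VV[1]=[0, 0]
Event 1: LOCAL 1: VV[1][1]++ -> VV[1]=[0, 1]
Event 2: LOCAL 0: VV[0][0]++ -> VV[0]=[1, 0]
Event 3: LOCAL 1: VV[1][1]++ -> VV[1]=[0, 2]
Event 4: LOCAL 1: VV[1][1]++ -> VV[1]=[0, 3]
Event 5: LOCAL 1: VV[1][1]++ -> VV[1]=[0, 4]
Final vectors: VV[0]=[1, 0]; VV[1]=[0, 4]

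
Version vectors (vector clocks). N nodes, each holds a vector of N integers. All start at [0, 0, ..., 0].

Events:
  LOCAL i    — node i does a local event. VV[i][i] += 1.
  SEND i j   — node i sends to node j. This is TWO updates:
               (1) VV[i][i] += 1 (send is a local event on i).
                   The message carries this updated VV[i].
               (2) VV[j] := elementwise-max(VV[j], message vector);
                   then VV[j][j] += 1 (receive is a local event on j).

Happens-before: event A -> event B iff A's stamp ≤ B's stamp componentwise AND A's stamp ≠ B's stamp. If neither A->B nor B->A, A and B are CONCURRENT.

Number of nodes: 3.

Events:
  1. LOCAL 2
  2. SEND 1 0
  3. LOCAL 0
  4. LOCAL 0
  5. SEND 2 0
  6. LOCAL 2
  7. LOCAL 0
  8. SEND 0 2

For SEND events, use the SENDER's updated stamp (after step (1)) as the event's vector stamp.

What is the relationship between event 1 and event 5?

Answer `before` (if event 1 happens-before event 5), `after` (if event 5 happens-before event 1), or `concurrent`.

Answer: before

Derivation:
Initial: VV[0]=[0, 0, 0]
Initial: VV[1]=[0, 0, 0]
Initial: VV[2]=[0, 0, 0]
Event 1: LOCAL 2: VV[2][2]++ -> VV[2]=[0, 0, 1]
Event 2: SEND 1->0: VV[1][1]++ -> VV[1]=[0, 1, 0], msg_vec=[0, 1, 0]; VV[0]=max(VV[0],msg_vec) then VV[0][0]++ -> VV[0]=[1, 1, 0]
Event 3: LOCAL 0: VV[0][0]++ -> VV[0]=[2, 1, 0]
Event 4: LOCAL 0: VV[0][0]++ -> VV[0]=[3, 1, 0]
Event 5: SEND 2->0: VV[2][2]++ -> VV[2]=[0, 0, 2], msg_vec=[0, 0, 2]; VV[0]=max(VV[0],msg_vec) then VV[0][0]++ -> VV[0]=[4, 1, 2]
Event 6: LOCAL 2: VV[2][2]++ -> VV[2]=[0, 0, 3]
Event 7: LOCAL 0: VV[0][0]++ -> VV[0]=[5, 1, 2]
Event 8: SEND 0->2: VV[0][0]++ -> VV[0]=[6, 1, 2], msg_vec=[6, 1, 2]; VV[2]=max(VV[2],msg_vec) then VV[2][2]++ -> VV[2]=[6, 1, 4]
Event 1 stamp: [0, 0, 1]
Event 5 stamp: [0, 0, 2]
[0, 0, 1] <= [0, 0, 2]? True
[0, 0, 2] <= [0, 0, 1]? False
Relation: before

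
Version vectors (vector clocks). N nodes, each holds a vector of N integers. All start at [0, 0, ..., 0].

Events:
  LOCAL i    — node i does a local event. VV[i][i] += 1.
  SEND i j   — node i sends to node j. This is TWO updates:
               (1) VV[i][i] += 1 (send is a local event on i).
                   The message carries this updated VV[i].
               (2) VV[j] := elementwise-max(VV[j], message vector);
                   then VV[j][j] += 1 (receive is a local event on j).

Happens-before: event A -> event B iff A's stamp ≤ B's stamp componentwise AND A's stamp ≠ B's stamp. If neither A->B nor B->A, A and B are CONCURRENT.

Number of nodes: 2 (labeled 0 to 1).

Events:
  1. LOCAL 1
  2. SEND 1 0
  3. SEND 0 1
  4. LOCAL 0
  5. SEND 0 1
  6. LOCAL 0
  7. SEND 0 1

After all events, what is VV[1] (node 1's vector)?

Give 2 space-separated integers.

Initial: VV[0]=[0, 0]
Initial: VV[1]=[0, 0]
Event 1: LOCAL 1: VV[1][1]++ -> VV[1]=[0, 1]
Event 2: SEND 1->0: VV[1][1]++ -> VV[1]=[0, 2], msg_vec=[0, 2]; VV[0]=max(VV[0],msg_vec) then VV[0][0]++ -> VV[0]=[1, 2]
Event 3: SEND 0->1: VV[0][0]++ -> VV[0]=[2, 2], msg_vec=[2, 2]; VV[1]=max(VV[1],msg_vec) then VV[1][1]++ -> VV[1]=[2, 3]
Event 4: LOCAL 0: VV[0][0]++ -> VV[0]=[3, 2]
Event 5: SEND 0->1: VV[0][0]++ -> VV[0]=[4, 2], msg_vec=[4, 2]; VV[1]=max(VV[1],msg_vec) then VV[1][1]++ -> VV[1]=[4, 4]
Event 6: LOCAL 0: VV[0][0]++ -> VV[0]=[5, 2]
Event 7: SEND 0->1: VV[0][0]++ -> VV[0]=[6, 2], msg_vec=[6, 2]; VV[1]=max(VV[1],msg_vec) then VV[1][1]++ -> VV[1]=[6, 5]
Final vectors: VV[0]=[6, 2]; VV[1]=[6, 5]

Answer: 6 5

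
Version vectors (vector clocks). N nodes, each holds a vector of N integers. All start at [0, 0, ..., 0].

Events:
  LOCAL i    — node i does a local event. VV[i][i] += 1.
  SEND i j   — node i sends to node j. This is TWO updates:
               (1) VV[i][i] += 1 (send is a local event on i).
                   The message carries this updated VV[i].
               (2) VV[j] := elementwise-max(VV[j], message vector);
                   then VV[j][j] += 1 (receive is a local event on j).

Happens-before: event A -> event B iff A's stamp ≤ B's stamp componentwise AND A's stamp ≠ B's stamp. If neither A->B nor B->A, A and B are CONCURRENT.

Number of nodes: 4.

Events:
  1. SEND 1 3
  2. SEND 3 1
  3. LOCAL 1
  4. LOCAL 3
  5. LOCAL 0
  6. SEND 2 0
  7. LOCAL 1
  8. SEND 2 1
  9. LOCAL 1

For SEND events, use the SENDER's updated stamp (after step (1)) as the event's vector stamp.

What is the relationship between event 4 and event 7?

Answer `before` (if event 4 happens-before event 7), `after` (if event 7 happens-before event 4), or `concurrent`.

Answer: concurrent

Derivation:
Initial: VV[0]=[0, 0, 0, 0]
Initial: VV[1]=[0, 0, 0, 0]
Initial: VV[2]=[0, 0, 0, 0]
Initial: VV[3]=[0, 0, 0, 0]
Event 1: SEND 1->3: VV[1][1]++ -> VV[1]=[0, 1, 0, 0], msg_vec=[0, 1, 0, 0]; VV[3]=max(VV[3],msg_vec) then VV[3][3]++ -> VV[3]=[0, 1, 0, 1]
Event 2: SEND 3->1: VV[3][3]++ -> VV[3]=[0, 1, 0, 2], msg_vec=[0, 1, 0, 2]; VV[1]=max(VV[1],msg_vec) then VV[1][1]++ -> VV[1]=[0, 2, 0, 2]
Event 3: LOCAL 1: VV[1][1]++ -> VV[1]=[0, 3, 0, 2]
Event 4: LOCAL 3: VV[3][3]++ -> VV[3]=[0, 1, 0, 3]
Event 5: LOCAL 0: VV[0][0]++ -> VV[0]=[1, 0, 0, 0]
Event 6: SEND 2->0: VV[2][2]++ -> VV[2]=[0, 0, 1, 0], msg_vec=[0, 0, 1, 0]; VV[0]=max(VV[0],msg_vec) then VV[0][0]++ -> VV[0]=[2, 0, 1, 0]
Event 7: LOCAL 1: VV[1][1]++ -> VV[1]=[0, 4, 0, 2]
Event 8: SEND 2->1: VV[2][2]++ -> VV[2]=[0, 0, 2, 0], msg_vec=[0, 0, 2, 0]; VV[1]=max(VV[1],msg_vec) then VV[1][1]++ -> VV[1]=[0, 5, 2, 2]
Event 9: LOCAL 1: VV[1][1]++ -> VV[1]=[0, 6, 2, 2]
Event 4 stamp: [0, 1, 0, 3]
Event 7 stamp: [0, 4, 0, 2]
[0, 1, 0, 3] <= [0, 4, 0, 2]? False
[0, 4, 0, 2] <= [0, 1, 0, 3]? False
Relation: concurrent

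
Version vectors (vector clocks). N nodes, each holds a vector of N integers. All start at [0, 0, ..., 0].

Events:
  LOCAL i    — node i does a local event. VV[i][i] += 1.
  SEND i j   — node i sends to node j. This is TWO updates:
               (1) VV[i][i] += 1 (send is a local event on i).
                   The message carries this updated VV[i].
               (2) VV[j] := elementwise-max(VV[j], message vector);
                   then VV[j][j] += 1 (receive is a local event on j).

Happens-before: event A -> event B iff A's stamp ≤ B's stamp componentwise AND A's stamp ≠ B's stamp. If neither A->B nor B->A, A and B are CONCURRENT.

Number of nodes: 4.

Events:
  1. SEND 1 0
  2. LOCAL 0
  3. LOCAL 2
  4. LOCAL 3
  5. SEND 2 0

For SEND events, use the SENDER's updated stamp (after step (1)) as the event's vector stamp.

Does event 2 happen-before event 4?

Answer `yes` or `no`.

Answer: no

Derivation:
Initial: VV[0]=[0, 0, 0, 0]
Initial: VV[1]=[0, 0, 0, 0]
Initial: VV[2]=[0, 0, 0, 0]
Initial: VV[3]=[0, 0, 0, 0]
Event 1: SEND 1->0: VV[1][1]++ -> VV[1]=[0, 1, 0, 0], msg_vec=[0, 1, 0, 0]; VV[0]=max(VV[0],msg_vec) then VV[0][0]++ -> VV[0]=[1, 1, 0, 0]
Event 2: LOCAL 0: VV[0][0]++ -> VV[0]=[2, 1, 0, 0]
Event 3: LOCAL 2: VV[2][2]++ -> VV[2]=[0, 0, 1, 0]
Event 4: LOCAL 3: VV[3][3]++ -> VV[3]=[0, 0, 0, 1]
Event 5: SEND 2->0: VV[2][2]++ -> VV[2]=[0, 0, 2, 0], msg_vec=[0, 0, 2, 0]; VV[0]=max(VV[0],msg_vec) then VV[0][0]++ -> VV[0]=[3, 1, 2, 0]
Event 2 stamp: [2, 1, 0, 0]
Event 4 stamp: [0, 0, 0, 1]
[2, 1, 0, 0] <= [0, 0, 0, 1]? False. Equal? False. Happens-before: False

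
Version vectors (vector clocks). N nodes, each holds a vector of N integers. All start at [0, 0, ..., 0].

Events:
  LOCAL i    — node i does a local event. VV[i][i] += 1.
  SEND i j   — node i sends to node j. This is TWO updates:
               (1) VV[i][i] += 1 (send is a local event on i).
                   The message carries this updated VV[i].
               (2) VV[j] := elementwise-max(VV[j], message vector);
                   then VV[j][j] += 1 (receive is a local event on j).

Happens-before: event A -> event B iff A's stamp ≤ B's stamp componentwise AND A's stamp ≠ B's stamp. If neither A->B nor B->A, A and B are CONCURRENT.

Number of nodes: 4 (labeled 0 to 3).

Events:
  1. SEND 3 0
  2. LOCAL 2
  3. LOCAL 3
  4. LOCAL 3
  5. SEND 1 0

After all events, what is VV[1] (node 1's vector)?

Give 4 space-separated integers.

Initial: VV[0]=[0, 0, 0, 0]
Initial: VV[1]=[0, 0, 0, 0]
Initial: VV[2]=[0, 0, 0, 0]
Initial: VV[3]=[0, 0, 0, 0]
Event 1: SEND 3->0: VV[3][3]++ -> VV[3]=[0, 0, 0, 1], msg_vec=[0, 0, 0, 1]; VV[0]=max(VV[0],msg_vec) then VV[0][0]++ -> VV[0]=[1, 0, 0, 1]
Event 2: LOCAL 2: VV[2][2]++ -> VV[2]=[0, 0, 1, 0]
Event 3: LOCAL 3: VV[3][3]++ -> VV[3]=[0, 0, 0, 2]
Event 4: LOCAL 3: VV[3][3]++ -> VV[3]=[0, 0, 0, 3]
Event 5: SEND 1->0: VV[1][1]++ -> VV[1]=[0, 1, 0, 0], msg_vec=[0, 1, 0, 0]; VV[0]=max(VV[0],msg_vec) then VV[0][0]++ -> VV[0]=[2, 1, 0, 1]
Final vectors: VV[0]=[2, 1, 0, 1]; VV[1]=[0, 1, 0, 0]; VV[2]=[0, 0, 1, 0]; VV[3]=[0, 0, 0, 3]

Answer: 0 1 0 0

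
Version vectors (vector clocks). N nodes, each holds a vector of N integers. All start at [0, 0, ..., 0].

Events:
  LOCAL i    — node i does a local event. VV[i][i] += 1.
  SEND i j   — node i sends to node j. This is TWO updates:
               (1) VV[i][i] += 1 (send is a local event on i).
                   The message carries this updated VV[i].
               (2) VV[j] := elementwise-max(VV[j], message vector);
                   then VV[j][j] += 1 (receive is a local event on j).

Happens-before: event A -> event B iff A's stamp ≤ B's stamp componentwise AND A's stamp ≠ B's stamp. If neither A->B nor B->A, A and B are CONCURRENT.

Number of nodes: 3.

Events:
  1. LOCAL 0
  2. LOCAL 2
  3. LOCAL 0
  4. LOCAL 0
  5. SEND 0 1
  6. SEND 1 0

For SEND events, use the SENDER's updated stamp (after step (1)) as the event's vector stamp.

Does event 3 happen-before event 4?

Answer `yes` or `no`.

Answer: yes

Derivation:
Initial: VV[0]=[0, 0, 0]
Initial: VV[1]=[0, 0, 0]
Initial: VV[2]=[0, 0, 0]
Event 1: LOCAL 0: VV[0][0]++ -> VV[0]=[1, 0, 0]
Event 2: LOCAL 2: VV[2][2]++ -> VV[2]=[0, 0, 1]
Event 3: LOCAL 0: VV[0][0]++ -> VV[0]=[2, 0, 0]
Event 4: LOCAL 0: VV[0][0]++ -> VV[0]=[3, 0, 0]
Event 5: SEND 0->1: VV[0][0]++ -> VV[0]=[4, 0, 0], msg_vec=[4, 0, 0]; VV[1]=max(VV[1],msg_vec) then VV[1][1]++ -> VV[1]=[4, 1, 0]
Event 6: SEND 1->0: VV[1][1]++ -> VV[1]=[4, 2, 0], msg_vec=[4, 2, 0]; VV[0]=max(VV[0],msg_vec) then VV[0][0]++ -> VV[0]=[5, 2, 0]
Event 3 stamp: [2, 0, 0]
Event 4 stamp: [3, 0, 0]
[2, 0, 0] <= [3, 0, 0]? True. Equal? False. Happens-before: True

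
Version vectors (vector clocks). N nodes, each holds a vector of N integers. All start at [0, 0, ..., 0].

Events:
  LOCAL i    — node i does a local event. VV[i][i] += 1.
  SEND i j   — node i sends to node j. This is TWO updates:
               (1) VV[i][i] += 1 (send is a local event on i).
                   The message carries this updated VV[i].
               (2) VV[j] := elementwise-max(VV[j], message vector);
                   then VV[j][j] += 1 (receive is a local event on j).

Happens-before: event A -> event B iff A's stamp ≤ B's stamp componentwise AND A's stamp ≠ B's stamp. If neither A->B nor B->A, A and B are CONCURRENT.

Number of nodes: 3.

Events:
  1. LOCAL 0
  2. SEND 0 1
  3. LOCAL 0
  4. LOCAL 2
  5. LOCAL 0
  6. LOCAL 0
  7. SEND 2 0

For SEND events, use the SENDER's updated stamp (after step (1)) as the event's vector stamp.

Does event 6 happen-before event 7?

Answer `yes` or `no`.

Initial: VV[0]=[0, 0, 0]
Initial: VV[1]=[0, 0, 0]
Initial: VV[2]=[0, 0, 0]
Event 1: LOCAL 0: VV[0][0]++ -> VV[0]=[1, 0, 0]
Event 2: SEND 0->1: VV[0][0]++ -> VV[0]=[2, 0, 0], msg_vec=[2, 0, 0]; VV[1]=max(VV[1],msg_vec) then VV[1][1]++ -> VV[1]=[2, 1, 0]
Event 3: LOCAL 0: VV[0][0]++ -> VV[0]=[3, 0, 0]
Event 4: LOCAL 2: VV[2][2]++ -> VV[2]=[0, 0, 1]
Event 5: LOCAL 0: VV[0][0]++ -> VV[0]=[4, 0, 0]
Event 6: LOCAL 0: VV[0][0]++ -> VV[0]=[5, 0, 0]
Event 7: SEND 2->0: VV[2][2]++ -> VV[2]=[0, 0, 2], msg_vec=[0, 0, 2]; VV[0]=max(VV[0],msg_vec) then VV[0][0]++ -> VV[0]=[6, 0, 2]
Event 6 stamp: [5, 0, 0]
Event 7 stamp: [0, 0, 2]
[5, 0, 0] <= [0, 0, 2]? False. Equal? False. Happens-before: False

Answer: no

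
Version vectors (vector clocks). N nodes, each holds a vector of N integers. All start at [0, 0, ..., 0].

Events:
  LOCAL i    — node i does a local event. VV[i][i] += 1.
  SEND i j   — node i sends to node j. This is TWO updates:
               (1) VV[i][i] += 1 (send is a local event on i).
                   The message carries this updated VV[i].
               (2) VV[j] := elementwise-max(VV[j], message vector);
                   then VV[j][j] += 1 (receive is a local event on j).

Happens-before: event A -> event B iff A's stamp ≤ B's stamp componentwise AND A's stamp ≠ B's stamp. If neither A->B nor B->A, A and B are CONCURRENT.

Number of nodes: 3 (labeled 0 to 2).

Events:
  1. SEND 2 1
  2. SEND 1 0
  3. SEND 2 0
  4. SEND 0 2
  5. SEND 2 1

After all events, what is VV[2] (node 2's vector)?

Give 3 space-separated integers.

Initial: VV[0]=[0, 0, 0]
Initial: VV[1]=[0, 0, 0]
Initial: VV[2]=[0, 0, 0]
Event 1: SEND 2->1: VV[2][2]++ -> VV[2]=[0, 0, 1], msg_vec=[0, 0, 1]; VV[1]=max(VV[1],msg_vec) then VV[1][1]++ -> VV[1]=[0, 1, 1]
Event 2: SEND 1->0: VV[1][1]++ -> VV[1]=[0, 2, 1], msg_vec=[0, 2, 1]; VV[0]=max(VV[0],msg_vec) then VV[0][0]++ -> VV[0]=[1, 2, 1]
Event 3: SEND 2->0: VV[2][2]++ -> VV[2]=[0, 0, 2], msg_vec=[0, 0, 2]; VV[0]=max(VV[0],msg_vec) then VV[0][0]++ -> VV[0]=[2, 2, 2]
Event 4: SEND 0->2: VV[0][0]++ -> VV[0]=[3, 2, 2], msg_vec=[3, 2, 2]; VV[2]=max(VV[2],msg_vec) then VV[2][2]++ -> VV[2]=[3, 2, 3]
Event 5: SEND 2->1: VV[2][2]++ -> VV[2]=[3, 2, 4], msg_vec=[3, 2, 4]; VV[1]=max(VV[1],msg_vec) then VV[1][1]++ -> VV[1]=[3, 3, 4]
Final vectors: VV[0]=[3, 2, 2]; VV[1]=[3, 3, 4]; VV[2]=[3, 2, 4]

Answer: 3 2 4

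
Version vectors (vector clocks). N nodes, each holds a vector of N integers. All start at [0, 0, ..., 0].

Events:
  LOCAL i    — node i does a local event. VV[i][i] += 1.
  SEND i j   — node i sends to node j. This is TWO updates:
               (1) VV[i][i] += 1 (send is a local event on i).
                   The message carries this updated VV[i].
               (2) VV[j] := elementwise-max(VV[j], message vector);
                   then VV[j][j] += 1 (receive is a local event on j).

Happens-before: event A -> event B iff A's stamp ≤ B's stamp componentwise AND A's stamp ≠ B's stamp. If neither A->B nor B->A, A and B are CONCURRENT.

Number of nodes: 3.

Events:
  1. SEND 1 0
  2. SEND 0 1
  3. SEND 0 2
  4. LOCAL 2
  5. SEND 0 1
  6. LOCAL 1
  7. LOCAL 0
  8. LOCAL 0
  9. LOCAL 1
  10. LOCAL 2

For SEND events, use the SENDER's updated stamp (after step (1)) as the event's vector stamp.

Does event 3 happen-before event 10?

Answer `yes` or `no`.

Answer: yes

Derivation:
Initial: VV[0]=[0, 0, 0]
Initial: VV[1]=[0, 0, 0]
Initial: VV[2]=[0, 0, 0]
Event 1: SEND 1->0: VV[1][1]++ -> VV[1]=[0, 1, 0], msg_vec=[0, 1, 0]; VV[0]=max(VV[0],msg_vec) then VV[0][0]++ -> VV[0]=[1, 1, 0]
Event 2: SEND 0->1: VV[0][0]++ -> VV[0]=[2, 1, 0], msg_vec=[2, 1, 0]; VV[1]=max(VV[1],msg_vec) then VV[1][1]++ -> VV[1]=[2, 2, 0]
Event 3: SEND 0->2: VV[0][0]++ -> VV[0]=[3, 1, 0], msg_vec=[3, 1, 0]; VV[2]=max(VV[2],msg_vec) then VV[2][2]++ -> VV[2]=[3, 1, 1]
Event 4: LOCAL 2: VV[2][2]++ -> VV[2]=[3, 1, 2]
Event 5: SEND 0->1: VV[0][0]++ -> VV[0]=[4, 1, 0], msg_vec=[4, 1, 0]; VV[1]=max(VV[1],msg_vec) then VV[1][1]++ -> VV[1]=[4, 3, 0]
Event 6: LOCAL 1: VV[1][1]++ -> VV[1]=[4, 4, 0]
Event 7: LOCAL 0: VV[0][0]++ -> VV[0]=[5, 1, 0]
Event 8: LOCAL 0: VV[0][0]++ -> VV[0]=[6, 1, 0]
Event 9: LOCAL 1: VV[1][1]++ -> VV[1]=[4, 5, 0]
Event 10: LOCAL 2: VV[2][2]++ -> VV[2]=[3, 1, 3]
Event 3 stamp: [3, 1, 0]
Event 10 stamp: [3, 1, 3]
[3, 1, 0] <= [3, 1, 3]? True. Equal? False. Happens-before: True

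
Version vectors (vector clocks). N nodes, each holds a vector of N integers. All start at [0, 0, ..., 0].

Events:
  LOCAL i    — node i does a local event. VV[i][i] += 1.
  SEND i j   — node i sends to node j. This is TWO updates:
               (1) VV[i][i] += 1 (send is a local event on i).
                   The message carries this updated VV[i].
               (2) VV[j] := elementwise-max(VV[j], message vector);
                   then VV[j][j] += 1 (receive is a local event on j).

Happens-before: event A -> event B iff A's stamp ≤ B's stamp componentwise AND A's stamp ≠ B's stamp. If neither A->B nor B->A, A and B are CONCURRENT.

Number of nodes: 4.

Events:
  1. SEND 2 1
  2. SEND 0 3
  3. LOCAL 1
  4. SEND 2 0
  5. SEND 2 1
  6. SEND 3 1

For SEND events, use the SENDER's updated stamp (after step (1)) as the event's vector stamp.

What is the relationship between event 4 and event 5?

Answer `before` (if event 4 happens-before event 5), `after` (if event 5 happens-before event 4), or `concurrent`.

Answer: before

Derivation:
Initial: VV[0]=[0, 0, 0, 0]
Initial: VV[1]=[0, 0, 0, 0]
Initial: VV[2]=[0, 0, 0, 0]
Initial: VV[3]=[0, 0, 0, 0]
Event 1: SEND 2->1: VV[2][2]++ -> VV[2]=[0, 0, 1, 0], msg_vec=[0, 0, 1, 0]; VV[1]=max(VV[1],msg_vec) then VV[1][1]++ -> VV[1]=[0, 1, 1, 0]
Event 2: SEND 0->3: VV[0][0]++ -> VV[0]=[1, 0, 0, 0], msg_vec=[1, 0, 0, 0]; VV[3]=max(VV[3],msg_vec) then VV[3][3]++ -> VV[3]=[1, 0, 0, 1]
Event 3: LOCAL 1: VV[1][1]++ -> VV[1]=[0, 2, 1, 0]
Event 4: SEND 2->0: VV[2][2]++ -> VV[2]=[0, 0, 2, 0], msg_vec=[0, 0, 2, 0]; VV[0]=max(VV[0],msg_vec) then VV[0][0]++ -> VV[0]=[2, 0, 2, 0]
Event 5: SEND 2->1: VV[2][2]++ -> VV[2]=[0, 0, 3, 0], msg_vec=[0, 0, 3, 0]; VV[1]=max(VV[1],msg_vec) then VV[1][1]++ -> VV[1]=[0, 3, 3, 0]
Event 6: SEND 3->1: VV[3][3]++ -> VV[3]=[1, 0, 0, 2], msg_vec=[1, 0, 0, 2]; VV[1]=max(VV[1],msg_vec) then VV[1][1]++ -> VV[1]=[1, 4, 3, 2]
Event 4 stamp: [0, 0, 2, 0]
Event 5 stamp: [0, 0, 3, 0]
[0, 0, 2, 0] <= [0, 0, 3, 0]? True
[0, 0, 3, 0] <= [0, 0, 2, 0]? False
Relation: before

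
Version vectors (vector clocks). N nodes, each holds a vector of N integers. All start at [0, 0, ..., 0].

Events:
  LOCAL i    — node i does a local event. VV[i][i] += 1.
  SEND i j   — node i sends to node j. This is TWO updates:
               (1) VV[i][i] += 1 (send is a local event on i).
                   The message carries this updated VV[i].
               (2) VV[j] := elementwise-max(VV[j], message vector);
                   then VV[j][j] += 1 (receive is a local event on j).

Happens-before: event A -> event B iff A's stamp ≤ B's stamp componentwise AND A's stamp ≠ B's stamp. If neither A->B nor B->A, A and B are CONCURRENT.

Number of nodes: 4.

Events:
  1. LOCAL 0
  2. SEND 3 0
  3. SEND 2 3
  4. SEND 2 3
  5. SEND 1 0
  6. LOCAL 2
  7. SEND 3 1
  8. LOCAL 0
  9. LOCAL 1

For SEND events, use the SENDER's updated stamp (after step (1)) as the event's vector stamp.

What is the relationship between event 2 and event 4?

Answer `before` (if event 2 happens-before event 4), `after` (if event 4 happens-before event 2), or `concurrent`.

Initial: VV[0]=[0, 0, 0, 0]
Initial: VV[1]=[0, 0, 0, 0]
Initial: VV[2]=[0, 0, 0, 0]
Initial: VV[3]=[0, 0, 0, 0]
Event 1: LOCAL 0: VV[0][0]++ -> VV[0]=[1, 0, 0, 0]
Event 2: SEND 3->0: VV[3][3]++ -> VV[3]=[0, 0, 0, 1], msg_vec=[0, 0, 0, 1]; VV[0]=max(VV[0],msg_vec) then VV[0][0]++ -> VV[0]=[2, 0, 0, 1]
Event 3: SEND 2->3: VV[2][2]++ -> VV[2]=[0, 0, 1, 0], msg_vec=[0, 0, 1, 0]; VV[3]=max(VV[3],msg_vec) then VV[3][3]++ -> VV[3]=[0, 0, 1, 2]
Event 4: SEND 2->3: VV[2][2]++ -> VV[2]=[0, 0, 2, 0], msg_vec=[0, 0, 2, 0]; VV[3]=max(VV[3],msg_vec) then VV[3][3]++ -> VV[3]=[0, 0, 2, 3]
Event 5: SEND 1->0: VV[1][1]++ -> VV[1]=[0, 1, 0, 0], msg_vec=[0, 1, 0, 0]; VV[0]=max(VV[0],msg_vec) then VV[0][0]++ -> VV[0]=[3, 1, 0, 1]
Event 6: LOCAL 2: VV[2][2]++ -> VV[2]=[0, 0, 3, 0]
Event 7: SEND 3->1: VV[3][3]++ -> VV[3]=[0, 0, 2, 4], msg_vec=[0, 0, 2, 4]; VV[1]=max(VV[1],msg_vec) then VV[1][1]++ -> VV[1]=[0, 2, 2, 4]
Event 8: LOCAL 0: VV[0][0]++ -> VV[0]=[4, 1, 0, 1]
Event 9: LOCAL 1: VV[1][1]++ -> VV[1]=[0, 3, 2, 4]
Event 2 stamp: [0, 0, 0, 1]
Event 4 stamp: [0, 0, 2, 0]
[0, 0, 0, 1] <= [0, 0, 2, 0]? False
[0, 0, 2, 0] <= [0, 0, 0, 1]? False
Relation: concurrent

Answer: concurrent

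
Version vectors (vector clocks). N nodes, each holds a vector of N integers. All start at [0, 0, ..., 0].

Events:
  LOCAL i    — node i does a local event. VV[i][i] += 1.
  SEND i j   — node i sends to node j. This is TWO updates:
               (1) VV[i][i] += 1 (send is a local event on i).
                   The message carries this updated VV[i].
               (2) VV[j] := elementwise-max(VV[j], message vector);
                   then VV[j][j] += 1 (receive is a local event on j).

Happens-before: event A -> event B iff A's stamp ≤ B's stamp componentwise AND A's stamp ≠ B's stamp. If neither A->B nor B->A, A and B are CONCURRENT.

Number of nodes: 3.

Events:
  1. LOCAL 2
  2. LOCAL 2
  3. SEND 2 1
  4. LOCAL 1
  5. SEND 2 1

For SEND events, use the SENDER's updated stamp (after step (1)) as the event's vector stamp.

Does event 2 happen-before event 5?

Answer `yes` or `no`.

Initial: VV[0]=[0, 0, 0]
Initial: VV[1]=[0, 0, 0]
Initial: VV[2]=[0, 0, 0]
Event 1: LOCAL 2: VV[2][2]++ -> VV[2]=[0, 0, 1]
Event 2: LOCAL 2: VV[2][2]++ -> VV[2]=[0, 0, 2]
Event 3: SEND 2->1: VV[2][2]++ -> VV[2]=[0, 0, 3], msg_vec=[0, 0, 3]; VV[1]=max(VV[1],msg_vec) then VV[1][1]++ -> VV[1]=[0, 1, 3]
Event 4: LOCAL 1: VV[1][1]++ -> VV[1]=[0, 2, 3]
Event 5: SEND 2->1: VV[2][2]++ -> VV[2]=[0, 0, 4], msg_vec=[0, 0, 4]; VV[1]=max(VV[1],msg_vec) then VV[1][1]++ -> VV[1]=[0, 3, 4]
Event 2 stamp: [0, 0, 2]
Event 5 stamp: [0, 0, 4]
[0, 0, 2] <= [0, 0, 4]? True. Equal? False. Happens-before: True

Answer: yes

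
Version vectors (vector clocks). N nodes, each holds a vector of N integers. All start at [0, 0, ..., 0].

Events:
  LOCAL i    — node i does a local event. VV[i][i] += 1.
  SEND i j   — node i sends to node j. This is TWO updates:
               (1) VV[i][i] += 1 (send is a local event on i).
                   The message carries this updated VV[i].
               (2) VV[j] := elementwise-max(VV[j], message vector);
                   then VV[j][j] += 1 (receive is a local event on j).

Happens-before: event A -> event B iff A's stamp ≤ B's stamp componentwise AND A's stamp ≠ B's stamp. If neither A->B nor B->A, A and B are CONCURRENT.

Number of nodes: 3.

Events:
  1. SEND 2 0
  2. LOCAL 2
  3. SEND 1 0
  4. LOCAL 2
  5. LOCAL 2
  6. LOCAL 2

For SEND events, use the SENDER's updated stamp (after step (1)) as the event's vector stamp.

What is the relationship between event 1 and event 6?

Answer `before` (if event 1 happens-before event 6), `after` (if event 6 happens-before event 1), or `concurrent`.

Initial: VV[0]=[0, 0, 0]
Initial: VV[1]=[0, 0, 0]
Initial: VV[2]=[0, 0, 0]
Event 1: SEND 2->0: VV[2][2]++ -> VV[2]=[0, 0, 1], msg_vec=[0, 0, 1]; VV[0]=max(VV[0],msg_vec) then VV[0][0]++ -> VV[0]=[1, 0, 1]
Event 2: LOCAL 2: VV[2][2]++ -> VV[2]=[0, 0, 2]
Event 3: SEND 1->0: VV[1][1]++ -> VV[1]=[0, 1, 0], msg_vec=[0, 1, 0]; VV[0]=max(VV[0],msg_vec) then VV[0][0]++ -> VV[0]=[2, 1, 1]
Event 4: LOCAL 2: VV[2][2]++ -> VV[2]=[0, 0, 3]
Event 5: LOCAL 2: VV[2][2]++ -> VV[2]=[0, 0, 4]
Event 6: LOCAL 2: VV[2][2]++ -> VV[2]=[0, 0, 5]
Event 1 stamp: [0, 0, 1]
Event 6 stamp: [0, 0, 5]
[0, 0, 1] <= [0, 0, 5]? True
[0, 0, 5] <= [0, 0, 1]? False
Relation: before

Answer: before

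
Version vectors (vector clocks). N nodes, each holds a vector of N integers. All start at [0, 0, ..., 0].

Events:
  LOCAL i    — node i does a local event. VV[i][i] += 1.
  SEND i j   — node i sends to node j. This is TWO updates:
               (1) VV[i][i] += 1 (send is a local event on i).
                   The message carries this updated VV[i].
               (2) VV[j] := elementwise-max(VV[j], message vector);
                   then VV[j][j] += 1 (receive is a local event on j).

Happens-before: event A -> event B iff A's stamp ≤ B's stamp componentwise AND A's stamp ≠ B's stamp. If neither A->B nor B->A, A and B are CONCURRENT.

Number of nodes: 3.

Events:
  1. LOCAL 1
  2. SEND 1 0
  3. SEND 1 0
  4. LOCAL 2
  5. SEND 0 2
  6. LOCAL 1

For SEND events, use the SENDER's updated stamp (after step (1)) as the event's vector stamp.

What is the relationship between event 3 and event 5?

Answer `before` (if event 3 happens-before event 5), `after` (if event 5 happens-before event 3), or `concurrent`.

Initial: VV[0]=[0, 0, 0]
Initial: VV[1]=[0, 0, 0]
Initial: VV[2]=[0, 0, 0]
Event 1: LOCAL 1: VV[1][1]++ -> VV[1]=[0, 1, 0]
Event 2: SEND 1->0: VV[1][1]++ -> VV[1]=[0, 2, 0], msg_vec=[0, 2, 0]; VV[0]=max(VV[0],msg_vec) then VV[0][0]++ -> VV[0]=[1, 2, 0]
Event 3: SEND 1->0: VV[1][1]++ -> VV[1]=[0, 3, 0], msg_vec=[0, 3, 0]; VV[0]=max(VV[0],msg_vec) then VV[0][0]++ -> VV[0]=[2, 3, 0]
Event 4: LOCAL 2: VV[2][2]++ -> VV[2]=[0, 0, 1]
Event 5: SEND 0->2: VV[0][0]++ -> VV[0]=[3, 3, 0], msg_vec=[3, 3, 0]; VV[2]=max(VV[2],msg_vec) then VV[2][2]++ -> VV[2]=[3, 3, 2]
Event 6: LOCAL 1: VV[1][1]++ -> VV[1]=[0, 4, 0]
Event 3 stamp: [0, 3, 0]
Event 5 stamp: [3, 3, 0]
[0, 3, 0] <= [3, 3, 0]? True
[3, 3, 0] <= [0, 3, 0]? False
Relation: before

Answer: before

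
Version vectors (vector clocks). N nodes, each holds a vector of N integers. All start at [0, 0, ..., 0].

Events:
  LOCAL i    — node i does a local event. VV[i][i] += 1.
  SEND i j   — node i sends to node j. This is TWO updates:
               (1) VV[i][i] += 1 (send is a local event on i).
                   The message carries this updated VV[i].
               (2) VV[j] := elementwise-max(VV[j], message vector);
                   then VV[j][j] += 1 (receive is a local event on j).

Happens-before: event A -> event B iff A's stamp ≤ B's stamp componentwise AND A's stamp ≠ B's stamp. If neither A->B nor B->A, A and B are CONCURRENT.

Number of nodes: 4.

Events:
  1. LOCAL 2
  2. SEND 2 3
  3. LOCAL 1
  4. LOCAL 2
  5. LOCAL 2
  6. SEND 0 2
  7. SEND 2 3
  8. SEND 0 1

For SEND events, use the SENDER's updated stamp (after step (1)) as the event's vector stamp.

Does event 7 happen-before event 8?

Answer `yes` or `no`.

Initial: VV[0]=[0, 0, 0, 0]
Initial: VV[1]=[0, 0, 0, 0]
Initial: VV[2]=[0, 0, 0, 0]
Initial: VV[3]=[0, 0, 0, 0]
Event 1: LOCAL 2: VV[2][2]++ -> VV[2]=[0, 0, 1, 0]
Event 2: SEND 2->3: VV[2][2]++ -> VV[2]=[0, 0, 2, 0], msg_vec=[0, 0, 2, 0]; VV[3]=max(VV[3],msg_vec) then VV[3][3]++ -> VV[3]=[0, 0, 2, 1]
Event 3: LOCAL 1: VV[1][1]++ -> VV[1]=[0, 1, 0, 0]
Event 4: LOCAL 2: VV[2][2]++ -> VV[2]=[0, 0, 3, 0]
Event 5: LOCAL 2: VV[2][2]++ -> VV[2]=[0, 0, 4, 0]
Event 6: SEND 0->2: VV[0][0]++ -> VV[0]=[1, 0, 0, 0], msg_vec=[1, 0, 0, 0]; VV[2]=max(VV[2],msg_vec) then VV[2][2]++ -> VV[2]=[1, 0, 5, 0]
Event 7: SEND 2->3: VV[2][2]++ -> VV[2]=[1, 0, 6, 0], msg_vec=[1, 0, 6, 0]; VV[3]=max(VV[3],msg_vec) then VV[3][3]++ -> VV[3]=[1, 0, 6, 2]
Event 8: SEND 0->1: VV[0][0]++ -> VV[0]=[2, 0, 0, 0], msg_vec=[2, 0, 0, 0]; VV[1]=max(VV[1],msg_vec) then VV[1][1]++ -> VV[1]=[2, 2, 0, 0]
Event 7 stamp: [1, 0, 6, 0]
Event 8 stamp: [2, 0, 0, 0]
[1, 0, 6, 0] <= [2, 0, 0, 0]? False. Equal? False. Happens-before: False

Answer: no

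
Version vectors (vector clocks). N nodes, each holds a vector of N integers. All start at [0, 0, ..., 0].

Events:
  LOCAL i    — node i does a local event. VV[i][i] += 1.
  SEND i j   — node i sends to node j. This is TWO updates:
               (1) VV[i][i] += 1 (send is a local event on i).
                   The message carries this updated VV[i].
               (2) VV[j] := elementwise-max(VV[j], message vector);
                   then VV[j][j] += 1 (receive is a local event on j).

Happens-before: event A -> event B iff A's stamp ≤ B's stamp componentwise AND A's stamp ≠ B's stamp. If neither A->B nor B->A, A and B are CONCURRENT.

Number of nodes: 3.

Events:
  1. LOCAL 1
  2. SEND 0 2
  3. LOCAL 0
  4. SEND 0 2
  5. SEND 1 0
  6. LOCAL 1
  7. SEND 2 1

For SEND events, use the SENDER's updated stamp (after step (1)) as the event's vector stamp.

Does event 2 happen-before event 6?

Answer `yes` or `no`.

Answer: no

Derivation:
Initial: VV[0]=[0, 0, 0]
Initial: VV[1]=[0, 0, 0]
Initial: VV[2]=[0, 0, 0]
Event 1: LOCAL 1: VV[1][1]++ -> VV[1]=[0, 1, 0]
Event 2: SEND 0->2: VV[0][0]++ -> VV[0]=[1, 0, 0], msg_vec=[1, 0, 0]; VV[2]=max(VV[2],msg_vec) then VV[2][2]++ -> VV[2]=[1, 0, 1]
Event 3: LOCAL 0: VV[0][0]++ -> VV[0]=[2, 0, 0]
Event 4: SEND 0->2: VV[0][0]++ -> VV[0]=[3, 0, 0], msg_vec=[3, 0, 0]; VV[2]=max(VV[2],msg_vec) then VV[2][2]++ -> VV[2]=[3, 0, 2]
Event 5: SEND 1->0: VV[1][1]++ -> VV[1]=[0, 2, 0], msg_vec=[0, 2, 0]; VV[0]=max(VV[0],msg_vec) then VV[0][0]++ -> VV[0]=[4, 2, 0]
Event 6: LOCAL 1: VV[1][1]++ -> VV[1]=[0, 3, 0]
Event 7: SEND 2->1: VV[2][2]++ -> VV[2]=[3, 0, 3], msg_vec=[3, 0, 3]; VV[1]=max(VV[1],msg_vec) then VV[1][1]++ -> VV[1]=[3, 4, 3]
Event 2 stamp: [1, 0, 0]
Event 6 stamp: [0, 3, 0]
[1, 0, 0] <= [0, 3, 0]? False. Equal? False. Happens-before: False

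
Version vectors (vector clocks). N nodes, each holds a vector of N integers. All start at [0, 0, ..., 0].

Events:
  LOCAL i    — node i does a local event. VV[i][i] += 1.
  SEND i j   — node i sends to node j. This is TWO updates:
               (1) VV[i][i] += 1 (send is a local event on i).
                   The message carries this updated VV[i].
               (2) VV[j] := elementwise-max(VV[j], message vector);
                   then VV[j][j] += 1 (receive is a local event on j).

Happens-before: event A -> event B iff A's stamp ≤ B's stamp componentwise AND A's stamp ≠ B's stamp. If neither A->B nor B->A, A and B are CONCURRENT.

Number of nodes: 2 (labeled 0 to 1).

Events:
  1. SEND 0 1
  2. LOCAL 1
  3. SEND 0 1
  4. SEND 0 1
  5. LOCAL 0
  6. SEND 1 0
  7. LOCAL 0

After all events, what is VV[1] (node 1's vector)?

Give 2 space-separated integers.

Answer: 3 5

Derivation:
Initial: VV[0]=[0, 0]
Initial: VV[1]=[0, 0]
Event 1: SEND 0->1: VV[0][0]++ -> VV[0]=[1, 0], msg_vec=[1, 0]; VV[1]=max(VV[1],msg_vec) then VV[1][1]++ -> VV[1]=[1, 1]
Event 2: LOCAL 1: VV[1][1]++ -> VV[1]=[1, 2]
Event 3: SEND 0->1: VV[0][0]++ -> VV[0]=[2, 0], msg_vec=[2, 0]; VV[1]=max(VV[1],msg_vec) then VV[1][1]++ -> VV[1]=[2, 3]
Event 4: SEND 0->1: VV[0][0]++ -> VV[0]=[3, 0], msg_vec=[3, 0]; VV[1]=max(VV[1],msg_vec) then VV[1][1]++ -> VV[1]=[3, 4]
Event 5: LOCAL 0: VV[0][0]++ -> VV[0]=[4, 0]
Event 6: SEND 1->0: VV[1][1]++ -> VV[1]=[3, 5], msg_vec=[3, 5]; VV[0]=max(VV[0],msg_vec) then VV[0][0]++ -> VV[0]=[5, 5]
Event 7: LOCAL 0: VV[0][0]++ -> VV[0]=[6, 5]
Final vectors: VV[0]=[6, 5]; VV[1]=[3, 5]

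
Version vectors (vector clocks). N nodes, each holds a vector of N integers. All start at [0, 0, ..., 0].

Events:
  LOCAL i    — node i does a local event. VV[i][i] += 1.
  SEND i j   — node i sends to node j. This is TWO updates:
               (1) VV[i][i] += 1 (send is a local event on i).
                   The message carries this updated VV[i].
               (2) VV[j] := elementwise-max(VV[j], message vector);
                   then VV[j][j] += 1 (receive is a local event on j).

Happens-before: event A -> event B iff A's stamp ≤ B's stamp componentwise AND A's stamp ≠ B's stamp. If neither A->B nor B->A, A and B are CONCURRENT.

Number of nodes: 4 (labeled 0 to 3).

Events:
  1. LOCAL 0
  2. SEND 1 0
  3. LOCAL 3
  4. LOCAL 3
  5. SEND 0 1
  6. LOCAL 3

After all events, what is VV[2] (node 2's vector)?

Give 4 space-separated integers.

Answer: 0 0 0 0

Derivation:
Initial: VV[0]=[0, 0, 0, 0]
Initial: VV[1]=[0, 0, 0, 0]
Initial: VV[2]=[0, 0, 0, 0]
Initial: VV[3]=[0, 0, 0, 0]
Event 1: LOCAL 0: VV[0][0]++ -> VV[0]=[1, 0, 0, 0]
Event 2: SEND 1->0: VV[1][1]++ -> VV[1]=[0, 1, 0, 0], msg_vec=[0, 1, 0, 0]; VV[0]=max(VV[0],msg_vec) then VV[0][0]++ -> VV[0]=[2, 1, 0, 0]
Event 3: LOCAL 3: VV[3][3]++ -> VV[3]=[0, 0, 0, 1]
Event 4: LOCAL 3: VV[3][3]++ -> VV[3]=[0, 0, 0, 2]
Event 5: SEND 0->1: VV[0][0]++ -> VV[0]=[3, 1, 0, 0], msg_vec=[3, 1, 0, 0]; VV[1]=max(VV[1],msg_vec) then VV[1][1]++ -> VV[1]=[3, 2, 0, 0]
Event 6: LOCAL 3: VV[3][3]++ -> VV[3]=[0, 0, 0, 3]
Final vectors: VV[0]=[3, 1, 0, 0]; VV[1]=[3, 2, 0, 0]; VV[2]=[0, 0, 0, 0]; VV[3]=[0, 0, 0, 3]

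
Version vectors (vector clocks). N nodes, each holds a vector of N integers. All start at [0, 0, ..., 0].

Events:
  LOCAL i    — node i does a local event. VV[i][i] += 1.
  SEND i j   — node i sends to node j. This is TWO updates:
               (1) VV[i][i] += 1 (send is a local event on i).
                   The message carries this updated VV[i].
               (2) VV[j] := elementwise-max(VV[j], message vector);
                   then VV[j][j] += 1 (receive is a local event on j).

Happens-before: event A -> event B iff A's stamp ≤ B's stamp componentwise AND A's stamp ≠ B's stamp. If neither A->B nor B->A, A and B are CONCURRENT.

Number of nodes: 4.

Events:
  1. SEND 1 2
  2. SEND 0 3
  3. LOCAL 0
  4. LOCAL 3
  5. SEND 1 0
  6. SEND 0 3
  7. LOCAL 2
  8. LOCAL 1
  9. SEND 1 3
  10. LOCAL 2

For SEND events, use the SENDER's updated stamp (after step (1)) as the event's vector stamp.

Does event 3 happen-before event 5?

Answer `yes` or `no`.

Answer: no

Derivation:
Initial: VV[0]=[0, 0, 0, 0]
Initial: VV[1]=[0, 0, 0, 0]
Initial: VV[2]=[0, 0, 0, 0]
Initial: VV[3]=[0, 0, 0, 0]
Event 1: SEND 1->2: VV[1][1]++ -> VV[1]=[0, 1, 0, 0], msg_vec=[0, 1, 0, 0]; VV[2]=max(VV[2],msg_vec) then VV[2][2]++ -> VV[2]=[0, 1, 1, 0]
Event 2: SEND 0->3: VV[0][0]++ -> VV[0]=[1, 0, 0, 0], msg_vec=[1, 0, 0, 0]; VV[3]=max(VV[3],msg_vec) then VV[3][3]++ -> VV[3]=[1, 0, 0, 1]
Event 3: LOCAL 0: VV[0][0]++ -> VV[0]=[2, 0, 0, 0]
Event 4: LOCAL 3: VV[3][3]++ -> VV[3]=[1, 0, 0, 2]
Event 5: SEND 1->0: VV[1][1]++ -> VV[1]=[0, 2, 0, 0], msg_vec=[0, 2, 0, 0]; VV[0]=max(VV[0],msg_vec) then VV[0][0]++ -> VV[0]=[3, 2, 0, 0]
Event 6: SEND 0->3: VV[0][0]++ -> VV[0]=[4, 2, 0, 0], msg_vec=[4, 2, 0, 0]; VV[3]=max(VV[3],msg_vec) then VV[3][3]++ -> VV[3]=[4, 2, 0, 3]
Event 7: LOCAL 2: VV[2][2]++ -> VV[2]=[0, 1, 2, 0]
Event 8: LOCAL 1: VV[1][1]++ -> VV[1]=[0, 3, 0, 0]
Event 9: SEND 1->3: VV[1][1]++ -> VV[1]=[0, 4, 0, 0], msg_vec=[0, 4, 0, 0]; VV[3]=max(VV[3],msg_vec) then VV[3][3]++ -> VV[3]=[4, 4, 0, 4]
Event 10: LOCAL 2: VV[2][2]++ -> VV[2]=[0, 1, 3, 0]
Event 3 stamp: [2, 0, 0, 0]
Event 5 stamp: [0, 2, 0, 0]
[2, 0, 0, 0] <= [0, 2, 0, 0]? False. Equal? False. Happens-before: False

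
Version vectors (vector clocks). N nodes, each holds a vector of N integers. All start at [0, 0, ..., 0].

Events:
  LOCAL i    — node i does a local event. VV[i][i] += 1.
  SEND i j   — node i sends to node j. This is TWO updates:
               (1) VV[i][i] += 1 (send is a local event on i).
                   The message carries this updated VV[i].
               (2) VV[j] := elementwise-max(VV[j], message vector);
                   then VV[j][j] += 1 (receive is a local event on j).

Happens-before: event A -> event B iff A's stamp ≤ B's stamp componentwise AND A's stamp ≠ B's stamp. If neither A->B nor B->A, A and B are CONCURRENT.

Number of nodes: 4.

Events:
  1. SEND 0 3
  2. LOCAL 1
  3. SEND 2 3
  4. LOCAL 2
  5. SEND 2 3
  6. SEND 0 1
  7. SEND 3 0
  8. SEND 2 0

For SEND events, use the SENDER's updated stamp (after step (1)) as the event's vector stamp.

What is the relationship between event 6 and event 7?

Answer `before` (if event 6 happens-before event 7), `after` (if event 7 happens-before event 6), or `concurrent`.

Initial: VV[0]=[0, 0, 0, 0]
Initial: VV[1]=[0, 0, 0, 0]
Initial: VV[2]=[0, 0, 0, 0]
Initial: VV[3]=[0, 0, 0, 0]
Event 1: SEND 0->3: VV[0][0]++ -> VV[0]=[1, 0, 0, 0], msg_vec=[1, 0, 0, 0]; VV[3]=max(VV[3],msg_vec) then VV[3][3]++ -> VV[3]=[1, 0, 0, 1]
Event 2: LOCAL 1: VV[1][1]++ -> VV[1]=[0, 1, 0, 0]
Event 3: SEND 2->3: VV[2][2]++ -> VV[2]=[0, 0, 1, 0], msg_vec=[0, 0, 1, 0]; VV[3]=max(VV[3],msg_vec) then VV[3][3]++ -> VV[3]=[1, 0, 1, 2]
Event 4: LOCAL 2: VV[2][2]++ -> VV[2]=[0, 0, 2, 0]
Event 5: SEND 2->3: VV[2][2]++ -> VV[2]=[0, 0, 3, 0], msg_vec=[0, 0, 3, 0]; VV[3]=max(VV[3],msg_vec) then VV[3][3]++ -> VV[3]=[1, 0, 3, 3]
Event 6: SEND 0->1: VV[0][0]++ -> VV[0]=[2, 0, 0, 0], msg_vec=[2, 0, 0, 0]; VV[1]=max(VV[1],msg_vec) then VV[1][1]++ -> VV[1]=[2, 2, 0, 0]
Event 7: SEND 3->0: VV[3][3]++ -> VV[3]=[1, 0, 3, 4], msg_vec=[1, 0, 3, 4]; VV[0]=max(VV[0],msg_vec) then VV[0][0]++ -> VV[0]=[3, 0, 3, 4]
Event 8: SEND 2->0: VV[2][2]++ -> VV[2]=[0, 0, 4, 0], msg_vec=[0, 0, 4, 0]; VV[0]=max(VV[0],msg_vec) then VV[0][0]++ -> VV[0]=[4, 0, 4, 4]
Event 6 stamp: [2, 0, 0, 0]
Event 7 stamp: [1, 0, 3, 4]
[2, 0, 0, 0] <= [1, 0, 3, 4]? False
[1, 0, 3, 4] <= [2, 0, 0, 0]? False
Relation: concurrent

Answer: concurrent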